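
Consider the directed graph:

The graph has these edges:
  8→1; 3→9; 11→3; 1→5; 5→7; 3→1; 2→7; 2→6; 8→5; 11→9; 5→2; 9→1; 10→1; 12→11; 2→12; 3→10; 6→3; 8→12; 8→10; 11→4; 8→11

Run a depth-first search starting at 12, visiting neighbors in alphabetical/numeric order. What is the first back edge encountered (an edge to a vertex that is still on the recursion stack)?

6->3

DFS from 12 (visiting neighbors in alphabetical/numeric order); mark gray on enter, black on exit:
12 gray
  11 gray
    3 gray
      1 gray
        5 gray
          2 gray
            6 gray
              6→3: 3 is gray → back edge
First back edge: 6 → 3.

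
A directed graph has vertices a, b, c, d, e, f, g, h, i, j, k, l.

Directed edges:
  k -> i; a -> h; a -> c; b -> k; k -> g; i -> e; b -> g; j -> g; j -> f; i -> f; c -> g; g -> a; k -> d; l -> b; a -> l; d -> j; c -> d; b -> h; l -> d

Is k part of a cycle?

k is on a cycle iff k can reach itself via ≥1 edge.
k → g → a → l → b → k — yes.

Yes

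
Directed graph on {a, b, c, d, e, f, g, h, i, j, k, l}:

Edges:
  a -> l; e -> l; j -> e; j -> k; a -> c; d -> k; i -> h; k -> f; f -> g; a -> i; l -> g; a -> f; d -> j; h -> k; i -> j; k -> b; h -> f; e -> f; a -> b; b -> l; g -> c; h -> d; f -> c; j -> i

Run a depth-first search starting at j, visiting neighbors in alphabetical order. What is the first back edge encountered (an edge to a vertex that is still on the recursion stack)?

DFS from j (visiting neighbors in alphabetical order); mark gray on enter, black on exit:
j gray
  e gray
    f gray
      c gray
      c black
      g gray
        g→c: c black — skip
      g black
    f black
    l gray
      l→g: g black — skip
    l black
  e black
  i gray
    h gray
      d gray
        d→j: j is gray → back edge
First back edge: d → j.

d→j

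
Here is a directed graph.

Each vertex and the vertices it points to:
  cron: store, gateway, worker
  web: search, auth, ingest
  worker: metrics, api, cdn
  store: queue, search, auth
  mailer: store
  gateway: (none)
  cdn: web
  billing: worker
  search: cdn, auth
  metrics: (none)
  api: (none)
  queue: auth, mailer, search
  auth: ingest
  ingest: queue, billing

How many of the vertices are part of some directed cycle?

10

A vertex is on a directed cycle iff it belongs to a strongly connected component of size ≥ 2 (or has a self-loop).
The vertices on cycles are {cdn, web, auth, queue, store, ingest, mailer, search, worker, billing} — 10 in total.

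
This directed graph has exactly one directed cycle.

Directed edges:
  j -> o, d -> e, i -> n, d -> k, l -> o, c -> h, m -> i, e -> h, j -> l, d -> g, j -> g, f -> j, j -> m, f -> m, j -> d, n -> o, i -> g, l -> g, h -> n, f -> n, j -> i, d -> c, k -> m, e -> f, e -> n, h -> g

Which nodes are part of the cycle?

d, e, f, j

DFS with gray/black marking from j:
j gray
  d gray
    k gray
      m gray
        i gray
          g gray
          g black
          n gray
            o gray
            o black
          n black
        i black
      m black
    k black
    c gray
      h gray
        h→g: g black — skip
        h→n: n black — skip
      h black
    c black
    e gray
      e→n: n black — skip
      e→h: h black — skip
      f gray
        f→j: j is gray → back edge
Back edge closes the cycle j → d → e → f → j; its vertices are {d, e, f, j}.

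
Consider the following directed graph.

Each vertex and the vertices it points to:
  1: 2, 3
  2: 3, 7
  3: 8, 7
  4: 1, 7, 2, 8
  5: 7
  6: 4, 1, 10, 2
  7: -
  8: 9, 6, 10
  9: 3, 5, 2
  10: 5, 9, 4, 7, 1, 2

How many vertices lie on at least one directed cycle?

A vertex is on a directed cycle iff it belongs to a strongly connected component of size ≥ 2 (or has a self-loop).
The vertices on cycles are {1, 2, 3, 4, 6, 8, 9, 10} — 8 in total.

8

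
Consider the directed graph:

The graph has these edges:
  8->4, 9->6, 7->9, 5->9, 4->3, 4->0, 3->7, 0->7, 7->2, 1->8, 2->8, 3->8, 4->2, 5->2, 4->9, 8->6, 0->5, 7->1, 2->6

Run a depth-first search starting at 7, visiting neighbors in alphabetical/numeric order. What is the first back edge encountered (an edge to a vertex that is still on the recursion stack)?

2->8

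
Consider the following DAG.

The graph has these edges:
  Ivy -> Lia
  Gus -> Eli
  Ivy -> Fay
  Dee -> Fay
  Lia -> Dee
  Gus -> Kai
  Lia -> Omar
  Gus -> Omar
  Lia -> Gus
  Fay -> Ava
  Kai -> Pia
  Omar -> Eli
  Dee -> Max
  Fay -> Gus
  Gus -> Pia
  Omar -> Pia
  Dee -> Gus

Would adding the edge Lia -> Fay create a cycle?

No

Adding Lia→Fay creates a cycle iff Fay can already reach Lia.
Explore from Fay: no path reaches Lia. The graph stays acyclic.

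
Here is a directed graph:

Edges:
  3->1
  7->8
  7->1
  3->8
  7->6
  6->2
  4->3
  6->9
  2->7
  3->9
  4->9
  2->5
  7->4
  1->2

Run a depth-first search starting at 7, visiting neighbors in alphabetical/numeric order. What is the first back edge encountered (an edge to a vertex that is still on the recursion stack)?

DFS from 7 (visiting neighbors in alphabetical/numeric order); mark gray on enter, black on exit:
7 gray
  1 gray
    2 gray
      5 gray
      5 black
      2→7: 7 is gray → back edge
First back edge: 2 → 7.

2→7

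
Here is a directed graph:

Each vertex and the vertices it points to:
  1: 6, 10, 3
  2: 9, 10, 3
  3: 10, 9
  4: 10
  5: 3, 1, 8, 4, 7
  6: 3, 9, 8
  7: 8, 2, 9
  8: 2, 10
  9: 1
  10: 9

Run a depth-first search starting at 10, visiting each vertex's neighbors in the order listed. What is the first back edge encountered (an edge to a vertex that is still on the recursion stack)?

DFS from 10 (visiting each vertex's neighbors in the order listed); mark gray on enter, black on exit:
10 gray
  9 gray
    1 gray
      6 gray
        3 gray
          3→10: 10 is gray → back edge
First back edge: 3 → 10.

3→10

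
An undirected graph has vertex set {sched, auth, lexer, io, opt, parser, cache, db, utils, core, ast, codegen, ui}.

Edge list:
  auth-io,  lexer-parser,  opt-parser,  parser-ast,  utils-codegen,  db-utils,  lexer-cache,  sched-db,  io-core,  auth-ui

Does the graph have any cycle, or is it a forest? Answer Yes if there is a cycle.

No

DFS, tracking each vertex's parent; an edge to a visited non-parent vertex closes a cycle.
Start from auth:
visit auth (parent –)
  visit io (parent auth)
    visit core (parent io)
      core–io: parent, skip
    io–auth: parent, skip
  visit ui (parent auth)
    ui–auth: parent, skip
visit sched (parent –)
  visit db (parent sched)
    db–sched: parent, skip
    visit utils (parent db)
      utils–db: parent, skip
      visit codegen (parent utils)
        codegen–utils: parent, skip
visit lexer (parent –)
  visit parser (parent lexer)
    visit opt (parent parser)
      opt–parser: parent, skip
    visit ast (parent parser)
      ast–parser: parent, skip
    parser–lexer: parent, skip
  visit cache (parent lexer)
    cache–lexer: parent, skip
No non-parent visited neighbor found — the graph is a forest.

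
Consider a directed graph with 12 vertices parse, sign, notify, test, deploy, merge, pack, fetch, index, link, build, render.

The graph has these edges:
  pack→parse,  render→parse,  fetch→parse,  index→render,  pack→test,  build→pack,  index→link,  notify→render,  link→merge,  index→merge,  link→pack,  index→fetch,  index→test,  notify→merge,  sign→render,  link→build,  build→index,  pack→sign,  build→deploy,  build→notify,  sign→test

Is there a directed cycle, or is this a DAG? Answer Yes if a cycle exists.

Yes

DFS with white/gray/black marking, starting from merge:
merge gray
merge black
parse gray
parse black
sign gray
  test gray
  test black
  render gray
    render→parse: parse black — skip
  render black
sign black
notify gray
  notify→merge: merge black — skip
  notify→render: render black — skip
notify black
deploy gray
deploy black
pack gray
  pack→sign: sign black — skip
  pack→parse: parse black — skip
  pack→test: test black — skip
pack black
fetch gray
  fetch→parse: parse black — skip
fetch black
index gray
  index→test: test black — skip
  index→fetch: fetch black — skip
  link gray
    link→merge: merge black — skip
    link→pack: pack black — skip
    build gray
      build→index: index is gray → back edge
Back edge found, so a cycle exists: index → link → build → index.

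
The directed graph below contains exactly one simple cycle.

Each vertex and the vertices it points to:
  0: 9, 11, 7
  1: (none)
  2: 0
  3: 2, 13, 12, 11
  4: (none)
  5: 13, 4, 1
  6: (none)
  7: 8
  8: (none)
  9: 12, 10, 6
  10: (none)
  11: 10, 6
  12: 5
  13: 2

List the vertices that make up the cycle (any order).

DFS with gray/black marking from 2:
2 gray
  0 gray
    9 gray
      12 gray
        5 gray
          13 gray
            13→2: 2 is gray → back edge
Back edge closes the cycle 2 → 0 → 9 → 12 → 5 → 13 → 2; its vertices are {0, 2, 5, 9, 12, 13}.

0, 2, 5, 9, 12, 13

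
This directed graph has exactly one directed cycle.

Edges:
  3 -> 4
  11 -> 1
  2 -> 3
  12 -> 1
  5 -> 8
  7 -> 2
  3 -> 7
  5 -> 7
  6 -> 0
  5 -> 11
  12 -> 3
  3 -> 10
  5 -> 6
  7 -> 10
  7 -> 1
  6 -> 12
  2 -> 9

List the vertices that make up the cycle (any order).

DFS with gray/black marking from 7:
7 gray
  2 gray
    9 gray
    9 black
    3 gray
      3→7: 7 is gray → back edge
Back edge closes the cycle 7 → 2 → 3 → 7; its vertices are {2, 3, 7}.

2, 3, 7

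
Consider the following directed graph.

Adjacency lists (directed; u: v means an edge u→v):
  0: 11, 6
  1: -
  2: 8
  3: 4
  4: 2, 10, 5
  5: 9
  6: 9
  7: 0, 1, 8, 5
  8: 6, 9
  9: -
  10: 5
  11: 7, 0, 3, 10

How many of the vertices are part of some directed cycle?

3

A vertex is on a directed cycle iff it belongs to a strongly connected component of size ≥ 2 (or has a self-loop).
The vertices on cycles are {0, 7, 11} — 3 in total.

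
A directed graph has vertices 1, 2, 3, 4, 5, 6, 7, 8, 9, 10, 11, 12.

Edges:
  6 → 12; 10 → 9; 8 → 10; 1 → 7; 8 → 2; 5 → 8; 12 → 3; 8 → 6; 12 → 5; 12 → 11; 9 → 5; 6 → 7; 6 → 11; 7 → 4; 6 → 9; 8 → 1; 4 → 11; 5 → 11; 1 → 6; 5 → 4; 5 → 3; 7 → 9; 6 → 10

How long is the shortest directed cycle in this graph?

For each vertex v, BFS finds the shortest path from v back to v.
The shortest such closed walk is 8 → 6 → 9 → 5 → 8, length 4.

4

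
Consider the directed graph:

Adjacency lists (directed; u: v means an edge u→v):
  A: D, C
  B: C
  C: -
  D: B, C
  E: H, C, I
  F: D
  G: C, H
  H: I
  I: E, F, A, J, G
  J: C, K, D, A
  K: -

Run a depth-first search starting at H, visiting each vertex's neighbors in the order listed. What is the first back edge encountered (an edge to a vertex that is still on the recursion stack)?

DFS from H (visiting each vertex's neighbors in the order listed); mark gray on enter, black on exit:
H gray
  I gray
    E gray
      E→H: H is gray → back edge
First back edge: E → H.

E->H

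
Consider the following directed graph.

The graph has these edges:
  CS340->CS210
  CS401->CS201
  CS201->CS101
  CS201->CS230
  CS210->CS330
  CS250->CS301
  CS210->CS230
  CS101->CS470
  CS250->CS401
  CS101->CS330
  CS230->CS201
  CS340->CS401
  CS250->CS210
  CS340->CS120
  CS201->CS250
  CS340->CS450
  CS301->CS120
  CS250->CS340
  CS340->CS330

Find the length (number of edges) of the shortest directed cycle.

2

For each vertex v, BFS finds the shortest path from v back to v.
The shortest such closed walk is CS230 → CS201 → CS230, length 2.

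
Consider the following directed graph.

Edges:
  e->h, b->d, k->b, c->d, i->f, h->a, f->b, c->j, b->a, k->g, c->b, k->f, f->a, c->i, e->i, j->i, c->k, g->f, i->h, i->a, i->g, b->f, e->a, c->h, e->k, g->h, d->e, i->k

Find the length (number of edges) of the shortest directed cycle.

For each vertex v, BFS finds the shortest path from v back to v.
The shortest such closed walk is b → f → b, length 2.

2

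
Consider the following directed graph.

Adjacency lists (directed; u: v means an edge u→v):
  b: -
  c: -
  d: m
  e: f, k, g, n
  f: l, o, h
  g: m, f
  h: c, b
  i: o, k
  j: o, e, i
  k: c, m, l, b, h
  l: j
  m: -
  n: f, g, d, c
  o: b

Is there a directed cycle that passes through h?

No

h lies on a cycle iff there is a path from h back to itself.
Exploring from h, it never reaches itself; equivalently, its strongly connected component is a singleton.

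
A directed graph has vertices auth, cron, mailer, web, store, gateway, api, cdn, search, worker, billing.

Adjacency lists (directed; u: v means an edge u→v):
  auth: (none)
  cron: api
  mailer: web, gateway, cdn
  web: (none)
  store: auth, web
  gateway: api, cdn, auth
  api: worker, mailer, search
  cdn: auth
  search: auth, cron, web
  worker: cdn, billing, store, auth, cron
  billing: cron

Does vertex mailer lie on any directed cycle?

Yes

mailer is on a cycle iff mailer can reach itself via ≥1 edge.
mailer → gateway → api → mailer — yes.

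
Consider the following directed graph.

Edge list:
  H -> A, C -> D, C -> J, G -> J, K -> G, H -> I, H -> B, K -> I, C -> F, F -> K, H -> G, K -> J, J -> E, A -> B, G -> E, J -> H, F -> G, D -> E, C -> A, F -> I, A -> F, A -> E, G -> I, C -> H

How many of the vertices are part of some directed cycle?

A vertex is on a directed cycle iff it belongs to a strongly connected component of size ≥ 2 (or has a self-loop).
The vertices on cycles are {A, F, G, H, J, K} — 6 in total.

6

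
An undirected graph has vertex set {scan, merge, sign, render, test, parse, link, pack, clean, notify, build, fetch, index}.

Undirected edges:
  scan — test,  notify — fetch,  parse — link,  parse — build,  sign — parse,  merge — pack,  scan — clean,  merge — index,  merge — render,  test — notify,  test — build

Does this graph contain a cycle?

No

DFS, tracking each vertex's parent; an edge to a visited non-parent vertex closes a cycle.
Start from render:
visit render (parent –)
  visit merge (parent render)
    merge–render: parent, skip
    visit pack (parent merge)
      pack–merge: parent, skip
    visit index (parent merge)
      index–merge: parent, skip
visit scan (parent –)
  visit clean (parent scan)
    clean–scan: parent, skip
  visit test (parent scan)
    test–scan: parent, skip
    visit notify (parent test)
      visit fetch (parent notify)
        fetch–notify: parent, skip
      notify–test: parent, skip
    visit build (parent test)
      visit parse (parent build)
        parse–build: parent, skip
        visit sign (parent parse)
          sign–parse: parent, skip
        visit link (parent parse)
          link–parse: parent, skip
      build–test: parent, skip
No non-parent visited neighbor found — the graph is a forest.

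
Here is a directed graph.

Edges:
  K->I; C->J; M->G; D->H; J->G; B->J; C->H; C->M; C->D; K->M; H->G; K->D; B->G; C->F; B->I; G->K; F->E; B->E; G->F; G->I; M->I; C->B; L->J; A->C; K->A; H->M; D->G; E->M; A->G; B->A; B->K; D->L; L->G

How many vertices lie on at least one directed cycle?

12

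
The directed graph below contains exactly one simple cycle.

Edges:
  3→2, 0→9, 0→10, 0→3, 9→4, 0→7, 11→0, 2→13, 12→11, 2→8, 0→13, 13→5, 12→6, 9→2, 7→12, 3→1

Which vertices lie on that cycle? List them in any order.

0, 7, 11, 12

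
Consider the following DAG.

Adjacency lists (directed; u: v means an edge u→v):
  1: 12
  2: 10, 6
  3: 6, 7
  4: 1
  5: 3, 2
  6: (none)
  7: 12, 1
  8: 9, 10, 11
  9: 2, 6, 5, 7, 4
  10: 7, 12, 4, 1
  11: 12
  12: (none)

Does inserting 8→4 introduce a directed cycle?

Adding 8→4 creates a cycle iff 4 can already reach 8.
Explore from 4: no path reaches 8. The graph stays acyclic.

No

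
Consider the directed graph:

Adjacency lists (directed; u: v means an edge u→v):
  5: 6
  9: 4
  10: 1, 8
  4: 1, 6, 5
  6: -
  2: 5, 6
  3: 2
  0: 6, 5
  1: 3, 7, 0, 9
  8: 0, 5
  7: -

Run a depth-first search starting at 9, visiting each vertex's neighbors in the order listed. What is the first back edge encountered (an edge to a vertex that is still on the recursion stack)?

1->9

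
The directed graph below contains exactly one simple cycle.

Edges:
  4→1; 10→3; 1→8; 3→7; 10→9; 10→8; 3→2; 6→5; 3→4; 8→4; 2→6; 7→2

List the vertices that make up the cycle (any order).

1, 4, 8

DFS with gray/black marking from 8:
8 gray
  4 gray
    1 gray
      1→8: 8 is gray → back edge
Back edge closes the cycle 8 → 4 → 1 → 8; its vertices are {1, 4, 8}.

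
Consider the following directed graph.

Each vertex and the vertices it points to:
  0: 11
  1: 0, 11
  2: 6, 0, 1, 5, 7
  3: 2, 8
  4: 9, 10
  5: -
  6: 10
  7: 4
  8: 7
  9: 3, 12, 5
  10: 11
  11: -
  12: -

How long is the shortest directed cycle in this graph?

5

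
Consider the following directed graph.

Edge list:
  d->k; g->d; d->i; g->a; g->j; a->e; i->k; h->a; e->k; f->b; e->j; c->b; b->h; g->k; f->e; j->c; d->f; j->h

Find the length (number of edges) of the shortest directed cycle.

For each vertex v, BFS finds the shortest path from v back to v.
The shortest such closed walk is j → h → a → e → j, length 4.

4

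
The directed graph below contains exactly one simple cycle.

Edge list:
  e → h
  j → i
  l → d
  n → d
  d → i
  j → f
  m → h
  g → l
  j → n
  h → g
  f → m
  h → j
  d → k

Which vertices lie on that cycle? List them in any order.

DFS with gray/black marking from h:
h gray
  g gray
    l gray
      d gray
        k gray
        k black
        i gray
        i black
      d black
    l black
  g black
  j gray
    j→i: i black — skip
    n gray
      n→d: d black — skip
    n black
    f gray
      m gray
        m→h: h is gray → back edge
Back edge closes the cycle h → j → f → m → h; its vertices are {f, h, j, m}.

f, h, j, m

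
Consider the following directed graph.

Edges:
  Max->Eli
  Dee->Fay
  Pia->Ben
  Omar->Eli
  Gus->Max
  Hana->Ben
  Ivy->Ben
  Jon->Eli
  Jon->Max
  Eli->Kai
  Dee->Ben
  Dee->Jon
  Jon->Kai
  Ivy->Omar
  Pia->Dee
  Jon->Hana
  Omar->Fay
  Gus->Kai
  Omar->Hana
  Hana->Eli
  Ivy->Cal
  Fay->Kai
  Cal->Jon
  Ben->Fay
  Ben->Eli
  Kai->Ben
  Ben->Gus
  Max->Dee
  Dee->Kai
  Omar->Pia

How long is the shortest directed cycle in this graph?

3

For each vertex v, BFS finds the shortest path from v back to v.
The shortest such closed walk is Jon → Max → Dee → Jon, length 3.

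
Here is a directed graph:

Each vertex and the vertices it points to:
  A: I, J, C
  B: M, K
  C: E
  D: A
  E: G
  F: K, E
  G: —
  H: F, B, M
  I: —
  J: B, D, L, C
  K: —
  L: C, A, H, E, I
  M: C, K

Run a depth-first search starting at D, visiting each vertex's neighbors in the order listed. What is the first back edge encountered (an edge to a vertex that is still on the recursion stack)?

DFS from D (visiting each vertex's neighbors in the order listed); mark gray on enter, black on exit:
D gray
  A gray
    I gray
    I black
    J gray
      B gray
        M gray
          C gray
            E gray
              G gray
              G black
            E black
          C black
          K gray
          K black
        M black
        B→K: K black — skip
      B black
      J→D: D is gray → back edge
First back edge: J → D.

J→D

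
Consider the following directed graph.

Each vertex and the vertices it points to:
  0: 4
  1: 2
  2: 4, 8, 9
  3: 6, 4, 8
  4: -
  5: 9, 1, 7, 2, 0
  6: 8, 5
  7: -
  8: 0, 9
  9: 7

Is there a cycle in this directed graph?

No

DFS with white/gray/black marking, starting from 6:
6 gray
  8 gray
    0 gray
      4 gray
      4 black
    0 black
    9 gray
      7 gray
      7 black
    9 black
  8 black
  5 gray
    5→9: 9 black — skip
    1 gray
      2 gray
        2→4: 4 black — skip
        2→8: 8 black — skip
        2→9: 9 black — skip
      2 black
    1 black
    5→7: 7 black — skip
    5→2: 2 black — skip
    5→0: 0 black — skip
  5 black
6 black
3 gray
  3→6: 6 black — skip
  3→4: 4 black — skip
  3→8: 8 black — skip
3 black
Every edge goes to a white or black vertex — no back edge, so the graph is acyclic.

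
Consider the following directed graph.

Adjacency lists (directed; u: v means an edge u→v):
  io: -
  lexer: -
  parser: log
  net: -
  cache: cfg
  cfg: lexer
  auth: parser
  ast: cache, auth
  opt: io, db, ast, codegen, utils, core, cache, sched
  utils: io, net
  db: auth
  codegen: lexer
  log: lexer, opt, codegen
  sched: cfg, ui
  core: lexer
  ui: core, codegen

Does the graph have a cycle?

Yes

DFS with white/gray/black marking, starting from cache:
cache gray
  cfg gray
    lexer gray
    lexer black
  cfg black
cache black
io gray
io black
parser gray
  log gray
    log→lexer: lexer black — skip
    opt gray
      opt→io: io black — skip
      db gray
        auth gray
          auth→parser: parser is gray → back edge
Back edge found, so a cycle exists: parser → log → opt → db → auth → parser.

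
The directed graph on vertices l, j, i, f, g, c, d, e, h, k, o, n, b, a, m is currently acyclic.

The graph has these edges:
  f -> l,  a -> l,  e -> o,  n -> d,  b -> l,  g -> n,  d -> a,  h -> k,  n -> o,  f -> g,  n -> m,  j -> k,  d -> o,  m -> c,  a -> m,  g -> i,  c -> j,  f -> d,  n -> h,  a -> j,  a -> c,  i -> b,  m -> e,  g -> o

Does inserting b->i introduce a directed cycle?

Yes

Adding b→i creates a cycle iff i can already reach b.
Path from i: i → b.
So i → … → b → i is a cycle.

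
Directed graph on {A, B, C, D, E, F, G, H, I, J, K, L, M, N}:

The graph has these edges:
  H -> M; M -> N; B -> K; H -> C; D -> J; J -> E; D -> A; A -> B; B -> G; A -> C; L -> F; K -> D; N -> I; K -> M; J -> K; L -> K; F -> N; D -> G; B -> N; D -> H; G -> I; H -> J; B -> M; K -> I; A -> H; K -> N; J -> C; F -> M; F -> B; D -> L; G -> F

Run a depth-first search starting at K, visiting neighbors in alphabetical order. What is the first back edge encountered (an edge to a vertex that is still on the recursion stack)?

DFS from K (visiting neighbors in alphabetical order); mark gray on enter, black on exit:
K gray
  D gray
    A gray
      B gray
        G gray
          F gray
            F→B: B is gray → back edge
First back edge: F → B.

F→B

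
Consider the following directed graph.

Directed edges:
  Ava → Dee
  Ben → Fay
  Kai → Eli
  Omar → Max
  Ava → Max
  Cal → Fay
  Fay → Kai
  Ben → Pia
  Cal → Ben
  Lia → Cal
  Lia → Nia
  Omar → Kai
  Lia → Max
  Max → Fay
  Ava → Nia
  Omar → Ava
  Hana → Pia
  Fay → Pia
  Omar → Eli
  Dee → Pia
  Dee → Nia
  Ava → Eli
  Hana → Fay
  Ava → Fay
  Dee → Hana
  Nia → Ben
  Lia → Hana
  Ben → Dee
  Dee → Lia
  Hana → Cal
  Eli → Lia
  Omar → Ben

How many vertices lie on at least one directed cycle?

A vertex is on a directed cycle iff it belongs to a strongly connected component of size ≥ 2 (or has a self-loop).
The vertices on cycles are {Ben, Cal, Dee, Eli, Fay, Kai, Lia, Max, Nia, Hana} — 10 in total.

10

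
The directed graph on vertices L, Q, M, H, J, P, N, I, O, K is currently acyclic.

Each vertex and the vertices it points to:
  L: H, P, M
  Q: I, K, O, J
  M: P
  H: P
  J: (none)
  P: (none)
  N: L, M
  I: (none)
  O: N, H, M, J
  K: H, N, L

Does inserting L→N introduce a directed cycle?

Yes

Adding L→N creates a cycle iff N can already reach L.
Path from N: N → L.
So N → … → L → N is a cycle.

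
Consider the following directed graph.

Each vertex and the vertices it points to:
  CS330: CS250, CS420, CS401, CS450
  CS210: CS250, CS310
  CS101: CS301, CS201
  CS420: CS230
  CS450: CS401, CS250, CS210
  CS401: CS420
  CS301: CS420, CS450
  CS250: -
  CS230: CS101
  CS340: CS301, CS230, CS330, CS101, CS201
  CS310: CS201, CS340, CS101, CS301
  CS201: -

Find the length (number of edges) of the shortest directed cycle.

For each vertex v, BFS finds the shortest path from v back to v.
The shortest such closed walk is CS310 → CS301 → CS450 → CS210 → CS310, length 4.

4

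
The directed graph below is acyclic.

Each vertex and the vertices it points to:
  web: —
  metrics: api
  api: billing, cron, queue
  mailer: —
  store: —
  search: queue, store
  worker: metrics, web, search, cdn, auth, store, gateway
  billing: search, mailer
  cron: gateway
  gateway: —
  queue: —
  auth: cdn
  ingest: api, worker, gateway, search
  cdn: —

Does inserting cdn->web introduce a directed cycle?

No

Adding cdn→web creates a cycle iff web can already reach cdn.
Explore from web: no path reaches cdn. The graph stays acyclic.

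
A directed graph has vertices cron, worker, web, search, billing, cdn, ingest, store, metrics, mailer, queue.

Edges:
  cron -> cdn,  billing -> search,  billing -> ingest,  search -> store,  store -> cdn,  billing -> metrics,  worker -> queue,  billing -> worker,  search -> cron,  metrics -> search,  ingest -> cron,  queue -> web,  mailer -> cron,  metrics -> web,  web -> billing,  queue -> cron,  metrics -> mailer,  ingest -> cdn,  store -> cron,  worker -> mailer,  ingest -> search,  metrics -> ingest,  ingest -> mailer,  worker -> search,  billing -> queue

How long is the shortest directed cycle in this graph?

3

For each vertex v, BFS finds the shortest path from v back to v.
The shortest such closed walk is metrics → web → billing → metrics, length 3.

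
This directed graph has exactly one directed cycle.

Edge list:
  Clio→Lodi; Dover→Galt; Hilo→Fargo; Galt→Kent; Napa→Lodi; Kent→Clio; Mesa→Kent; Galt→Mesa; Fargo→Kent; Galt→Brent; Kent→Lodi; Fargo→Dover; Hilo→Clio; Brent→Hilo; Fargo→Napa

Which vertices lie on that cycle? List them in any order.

Galt, Hilo, Brent, Dover, Fargo

DFS with gray/black marking from Fargo:
Fargo gray
  Napa gray
    Lodi gray
    Lodi black
  Napa black
  Dover gray
    Galt gray
      Kent gray
        Kent→Lodi: Lodi black — skip
        Clio gray
          Clio→Lodi: Lodi black — skip
        Clio black
      Kent black
      Brent gray
        Hilo gray
          Hilo→Fargo: Fargo is gray → back edge
Back edge closes the cycle Fargo → Dover → Galt → Brent → Hilo → Fargo; its vertices are {Galt, Hilo, Brent, Dover, Fargo}.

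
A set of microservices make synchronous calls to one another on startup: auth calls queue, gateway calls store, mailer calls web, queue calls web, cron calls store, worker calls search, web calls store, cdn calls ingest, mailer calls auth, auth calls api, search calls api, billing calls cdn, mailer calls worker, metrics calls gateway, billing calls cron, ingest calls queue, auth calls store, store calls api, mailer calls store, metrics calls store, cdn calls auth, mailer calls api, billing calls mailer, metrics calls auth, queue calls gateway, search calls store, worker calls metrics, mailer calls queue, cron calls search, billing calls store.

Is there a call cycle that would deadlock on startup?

No

DFS with white/gray/black marking, starting from store:
store gray
  api gray
  api black
store black
worker gray
  search gray
    search→api: api black — skip
    search→store: store black — skip
  search black
  metrics gray
    auth gray
      auth→api: api black — skip
      auth→store: store black — skip
      queue gray
        web gray
          web→store: store black — skip
        web black
        gateway gray
          gateway→store: store black — skip
        gateway black
      queue black
    auth black
    metrics→store: store black — skip
    metrics→gateway: gateway black — skip
  metrics black
worker black
mailer gray
  mailer→api: api black — skip
  mailer→queue: queue black — skip
  mailer→web: web black — skip
  mailer→store: store black — skip
  mailer→auth: auth black — skip
  mailer→worker: worker black — skip
mailer black
ingest gray
  ingest→queue: queue black — skip
ingest black
cdn gray
  cdn→auth: auth black — skip
  cdn→ingest: ingest black — skip
cdn black
billing gray
  billing→mailer: mailer black — skip
  billing→store: store black — skip
  cron gray
    cron→search: search black — skip
    cron→store: store black — skip
  cron black
  billing→cdn: cdn black — skip
billing black
Every edge goes to a white or black vertex — no back edge, so the graph is acyclic.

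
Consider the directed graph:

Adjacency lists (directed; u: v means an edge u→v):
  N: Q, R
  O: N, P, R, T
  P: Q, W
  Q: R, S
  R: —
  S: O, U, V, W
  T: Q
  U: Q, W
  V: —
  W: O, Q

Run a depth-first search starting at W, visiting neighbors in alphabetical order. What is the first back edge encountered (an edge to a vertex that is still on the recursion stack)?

S->O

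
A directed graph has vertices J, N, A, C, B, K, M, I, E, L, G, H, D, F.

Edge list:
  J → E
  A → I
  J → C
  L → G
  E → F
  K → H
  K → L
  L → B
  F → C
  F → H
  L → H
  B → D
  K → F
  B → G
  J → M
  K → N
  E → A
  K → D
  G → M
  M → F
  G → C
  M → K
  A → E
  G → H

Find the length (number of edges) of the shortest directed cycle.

2

For each vertex v, BFS finds the shortest path from v back to v.
The shortest such closed walk is E → A → E, length 2.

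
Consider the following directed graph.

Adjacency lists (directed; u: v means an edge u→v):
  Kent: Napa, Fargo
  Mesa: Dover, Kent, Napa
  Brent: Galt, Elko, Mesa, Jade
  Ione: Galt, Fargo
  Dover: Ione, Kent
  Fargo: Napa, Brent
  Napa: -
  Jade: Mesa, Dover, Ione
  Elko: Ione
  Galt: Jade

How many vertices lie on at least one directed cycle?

A vertex is on a directed cycle iff it belongs to a strongly connected component of size ≥ 2 (or has a self-loop).
The vertices on cycles are {Elko, Galt, Ione, Jade, Kent, Mesa, Brent, Dover, Fargo} — 9 in total.

9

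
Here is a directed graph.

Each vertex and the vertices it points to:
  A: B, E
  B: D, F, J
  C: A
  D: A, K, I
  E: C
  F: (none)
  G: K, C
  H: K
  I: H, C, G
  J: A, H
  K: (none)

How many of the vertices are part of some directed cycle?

8

A vertex is on a directed cycle iff it belongs to a strongly connected component of size ≥ 2 (or has a self-loop).
The vertices on cycles are {A, B, C, D, E, G, I, J} — 8 in total.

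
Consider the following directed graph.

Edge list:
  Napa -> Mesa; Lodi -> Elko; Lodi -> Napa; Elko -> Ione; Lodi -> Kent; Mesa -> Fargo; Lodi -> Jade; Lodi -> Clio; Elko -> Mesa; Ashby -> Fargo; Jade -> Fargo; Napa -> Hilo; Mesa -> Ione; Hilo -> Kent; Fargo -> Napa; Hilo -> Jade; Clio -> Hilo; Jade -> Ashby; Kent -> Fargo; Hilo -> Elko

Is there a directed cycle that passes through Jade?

Yes

Jade is on a cycle iff Jade can reach itself via ≥1 edge.
Jade → Fargo → Napa → Hilo → Jade — yes.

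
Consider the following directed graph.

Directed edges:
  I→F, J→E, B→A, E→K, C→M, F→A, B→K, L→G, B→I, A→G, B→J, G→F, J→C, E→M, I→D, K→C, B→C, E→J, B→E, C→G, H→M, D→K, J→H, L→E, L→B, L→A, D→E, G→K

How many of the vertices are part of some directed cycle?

A vertex is on a directed cycle iff it belongs to a strongly connected component of size ≥ 2 (or has a self-loop).
The vertices on cycles are {A, C, E, F, G, J, K} — 7 in total.

7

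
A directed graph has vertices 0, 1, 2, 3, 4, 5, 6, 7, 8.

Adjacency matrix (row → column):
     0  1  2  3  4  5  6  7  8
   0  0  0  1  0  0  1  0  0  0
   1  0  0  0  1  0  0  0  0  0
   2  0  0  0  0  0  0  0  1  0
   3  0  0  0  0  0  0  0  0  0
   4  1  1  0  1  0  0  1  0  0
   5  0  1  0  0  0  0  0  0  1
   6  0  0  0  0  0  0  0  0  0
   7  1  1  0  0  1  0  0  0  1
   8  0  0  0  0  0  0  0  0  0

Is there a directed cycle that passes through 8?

No

8 lies on a cycle iff there is a path from 8 back to itself.
Exploring from 8, it never reaches itself; equivalently, its strongly connected component is a singleton.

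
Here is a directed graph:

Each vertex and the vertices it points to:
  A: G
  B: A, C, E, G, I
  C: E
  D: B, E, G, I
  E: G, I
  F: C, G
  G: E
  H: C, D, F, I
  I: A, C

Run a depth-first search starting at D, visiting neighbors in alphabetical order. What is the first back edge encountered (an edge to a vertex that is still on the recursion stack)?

E->G

DFS from D (visiting neighbors in alphabetical order); mark gray on enter, black on exit:
D gray
  B gray
    A gray
      G gray
        E gray
          E→G: G is gray → back edge
First back edge: E → G.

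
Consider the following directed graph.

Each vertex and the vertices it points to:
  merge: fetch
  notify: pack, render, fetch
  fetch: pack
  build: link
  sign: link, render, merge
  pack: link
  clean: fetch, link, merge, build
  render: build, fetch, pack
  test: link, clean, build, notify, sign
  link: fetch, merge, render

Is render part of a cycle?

Yes

render is on a cycle iff render can reach itself via ≥1 edge.
render → build → link → render — yes.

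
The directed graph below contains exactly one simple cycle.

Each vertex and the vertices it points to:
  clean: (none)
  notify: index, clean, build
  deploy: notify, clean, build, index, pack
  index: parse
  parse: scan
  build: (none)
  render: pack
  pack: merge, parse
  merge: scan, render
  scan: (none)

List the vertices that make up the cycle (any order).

pack, merge, render

DFS with gray/black marking from pack:
pack gray
  merge gray
    scan gray
    scan black
    render gray
      render→pack: pack is gray → back edge
Back edge closes the cycle pack → merge → render → pack; its vertices are {pack, merge, render}.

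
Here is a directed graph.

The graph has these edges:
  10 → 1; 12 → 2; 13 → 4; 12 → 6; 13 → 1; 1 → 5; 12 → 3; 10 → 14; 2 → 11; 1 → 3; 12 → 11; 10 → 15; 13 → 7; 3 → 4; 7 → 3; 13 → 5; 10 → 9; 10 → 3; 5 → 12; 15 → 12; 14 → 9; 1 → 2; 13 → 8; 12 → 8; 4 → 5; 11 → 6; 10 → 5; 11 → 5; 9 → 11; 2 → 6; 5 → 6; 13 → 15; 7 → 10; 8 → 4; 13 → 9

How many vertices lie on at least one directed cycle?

7

A vertex is on a directed cycle iff it belongs to a strongly connected component of size ≥ 2 (or has a self-loop).
The vertices on cycles are {2, 3, 4, 5, 8, 11, 12} — 7 in total.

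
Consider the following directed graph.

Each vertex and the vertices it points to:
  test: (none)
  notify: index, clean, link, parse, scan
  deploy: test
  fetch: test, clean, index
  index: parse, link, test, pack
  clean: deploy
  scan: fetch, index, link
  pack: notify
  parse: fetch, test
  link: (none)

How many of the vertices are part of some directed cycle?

6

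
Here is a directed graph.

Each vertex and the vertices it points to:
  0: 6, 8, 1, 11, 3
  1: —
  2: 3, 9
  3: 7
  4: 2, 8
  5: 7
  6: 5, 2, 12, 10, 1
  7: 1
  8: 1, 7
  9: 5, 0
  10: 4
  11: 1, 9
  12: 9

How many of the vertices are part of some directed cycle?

8

A vertex is on a directed cycle iff it belongs to a strongly connected component of size ≥ 2 (or has a self-loop).
The vertices on cycles are {0, 2, 4, 6, 9, 10, 11, 12} — 8 in total.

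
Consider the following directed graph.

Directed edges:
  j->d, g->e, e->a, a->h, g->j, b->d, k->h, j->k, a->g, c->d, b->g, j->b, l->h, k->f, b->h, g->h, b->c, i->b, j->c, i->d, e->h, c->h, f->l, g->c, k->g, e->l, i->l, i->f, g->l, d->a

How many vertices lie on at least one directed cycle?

8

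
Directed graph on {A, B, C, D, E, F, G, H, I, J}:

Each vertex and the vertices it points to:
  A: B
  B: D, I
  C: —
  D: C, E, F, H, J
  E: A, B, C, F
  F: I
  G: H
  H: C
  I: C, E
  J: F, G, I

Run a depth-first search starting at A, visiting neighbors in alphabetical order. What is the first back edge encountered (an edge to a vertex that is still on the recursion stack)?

E->A

DFS from A (visiting neighbors in alphabetical order); mark gray on enter, black on exit:
A gray
  B gray
    D gray
      C gray
      C black
      E gray
        E→A: A is gray → back edge
First back edge: E → A.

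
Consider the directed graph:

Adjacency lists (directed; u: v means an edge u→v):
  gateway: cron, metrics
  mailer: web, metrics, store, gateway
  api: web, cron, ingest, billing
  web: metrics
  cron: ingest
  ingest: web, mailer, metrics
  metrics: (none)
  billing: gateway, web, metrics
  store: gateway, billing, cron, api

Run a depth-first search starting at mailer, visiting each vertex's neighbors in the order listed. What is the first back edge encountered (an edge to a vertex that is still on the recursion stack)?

ingest→mailer

DFS from mailer (visiting each vertex's neighbors in the order listed); mark gray on enter, black on exit:
mailer gray
  web gray
    metrics gray
    metrics black
  web black
  mailer→metrics: metrics black — skip
  store gray
    gateway gray
      cron gray
        ingest gray
          ingest→web: web black — skip
          ingest→mailer: mailer is gray → back edge
First back edge: ingest → mailer.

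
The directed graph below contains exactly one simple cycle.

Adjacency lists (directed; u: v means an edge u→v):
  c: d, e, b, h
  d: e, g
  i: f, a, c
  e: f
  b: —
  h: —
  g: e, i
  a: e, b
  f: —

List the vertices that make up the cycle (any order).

c, d, g, i

DFS with gray/black marking from i:
i gray
  f gray
  f black
  a gray
    e gray
      e→f: f black — skip
    e black
    b gray
    b black
  a black
  c gray
    d gray
      d→e: e black — skip
      g gray
        g→e: e black — skip
        g→i: i is gray → back edge
Back edge closes the cycle i → c → d → g → i; its vertices are {c, d, g, i}.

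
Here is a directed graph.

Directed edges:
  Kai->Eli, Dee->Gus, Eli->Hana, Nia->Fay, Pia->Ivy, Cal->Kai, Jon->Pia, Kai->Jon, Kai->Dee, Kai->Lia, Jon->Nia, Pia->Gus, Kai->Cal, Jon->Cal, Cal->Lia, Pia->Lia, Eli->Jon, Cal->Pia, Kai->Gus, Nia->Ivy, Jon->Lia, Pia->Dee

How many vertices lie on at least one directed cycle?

A vertex is on a directed cycle iff it belongs to a strongly connected component of size ≥ 2 (or has a self-loop).
The vertices on cycles are {Cal, Eli, Jon, Kai} — 4 in total.

4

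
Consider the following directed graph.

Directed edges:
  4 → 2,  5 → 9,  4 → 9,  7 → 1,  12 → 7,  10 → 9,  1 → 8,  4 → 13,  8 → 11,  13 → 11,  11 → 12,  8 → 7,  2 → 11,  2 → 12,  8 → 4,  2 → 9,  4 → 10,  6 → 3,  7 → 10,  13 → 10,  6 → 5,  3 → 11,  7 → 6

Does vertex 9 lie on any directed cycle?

No

9 lies on a cycle iff there is a path from 9 back to itself.
Exploring from 9, it never reaches itself; equivalently, its strongly connected component is a singleton.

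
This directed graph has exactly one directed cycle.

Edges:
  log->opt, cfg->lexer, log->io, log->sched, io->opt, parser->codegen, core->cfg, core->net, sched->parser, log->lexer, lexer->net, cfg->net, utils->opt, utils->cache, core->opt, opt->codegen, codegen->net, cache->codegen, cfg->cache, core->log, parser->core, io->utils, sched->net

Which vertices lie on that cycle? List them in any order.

log, core, sched, parser

DFS with gray/black marking from core:
core gray
  log gray
    io gray
      opt gray
        codegen gray
          net gray
          net black
        codegen black
      opt black
      utils gray
        cache gray
          cache→codegen: codegen black — skip
        cache black
        utils→opt: opt black — skip
      utils black
    io black
    sched gray
      parser gray
        parser→codegen: codegen black — skip
        parser→core: core is gray → back edge
Back edge closes the cycle core → log → sched → parser → core; its vertices are {log, core, sched, parser}.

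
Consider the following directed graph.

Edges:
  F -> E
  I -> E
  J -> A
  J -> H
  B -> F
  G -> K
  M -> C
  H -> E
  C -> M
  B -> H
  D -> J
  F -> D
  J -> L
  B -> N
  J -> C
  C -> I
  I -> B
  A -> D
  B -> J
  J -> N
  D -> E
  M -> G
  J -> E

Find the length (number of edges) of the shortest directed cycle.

2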